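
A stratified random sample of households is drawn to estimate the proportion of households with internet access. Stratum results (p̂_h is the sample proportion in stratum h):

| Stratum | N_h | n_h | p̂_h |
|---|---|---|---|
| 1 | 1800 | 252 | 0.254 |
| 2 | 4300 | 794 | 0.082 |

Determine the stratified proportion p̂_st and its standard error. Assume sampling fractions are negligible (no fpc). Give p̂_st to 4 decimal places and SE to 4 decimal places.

p̂_st ≈ 0.1328, SE ≈ 0.0106

N = 6100; stratum weights W_h = N_h/N.
p̂_st = Σ W_h p̂_h = (1800·0.254 + 4300·0.082)/6100 = 0.13275
V̂(p̂_st) = Σ W_h² p̂_h(1−p̂_h)/(n_h−1):
  stratum 1: (1800/6100)²·0.254·0.746/251 = 6.57331e-05
  stratum 2: (4300/6100)²·0.082·0.918/793 = 4.71694e-05
V̂(p̂_st) = 0.000112903; SE = √V̂ = 0.0106256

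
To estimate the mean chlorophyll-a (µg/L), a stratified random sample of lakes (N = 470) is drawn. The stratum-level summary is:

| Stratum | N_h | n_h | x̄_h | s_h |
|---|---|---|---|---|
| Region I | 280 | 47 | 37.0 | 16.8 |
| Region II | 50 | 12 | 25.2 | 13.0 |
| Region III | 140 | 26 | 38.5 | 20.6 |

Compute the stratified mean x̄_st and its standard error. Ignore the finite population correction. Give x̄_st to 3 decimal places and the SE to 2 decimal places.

x̄_st ≈ 36.191, SE ≈ 1.93

x̄_st = Σ W_h x̄_h = (280·37.0 + 50·25.2 + 140·38.5)/470 = 36.19149
V̂(x̄_st) = Σ W_h² s_h²/n_h, with W_h = N_h/N and N = 470:
  stratum Region I: (280/470)²·16.8²/47 = 2.13128
  stratum Region II: (50/470)²·13.0²/12 = 0.159386
  stratum Region III: (140/470)²·20.6²/26 = 1.44818
V̂(x̄_st) = 3.73884
SE(x̄_st) = √3.73884 = 1.93361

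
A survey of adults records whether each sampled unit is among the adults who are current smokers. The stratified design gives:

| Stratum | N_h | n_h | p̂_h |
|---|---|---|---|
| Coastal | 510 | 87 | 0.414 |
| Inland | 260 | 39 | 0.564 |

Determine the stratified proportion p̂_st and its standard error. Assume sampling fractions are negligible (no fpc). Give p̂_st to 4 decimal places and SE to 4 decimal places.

p̂_st ≈ 0.4646, SE ≈ 0.0444

N = 770; stratum weights W_h = N_h/N.
p̂_st = Σ W_h p̂_h = (510·0.414 + 260·0.564)/770 = 0.46465
V̂(p̂_st) = Σ W_h² p̂_h(1−p̂_h)/(n_h−1):
  stratum Coastal: (510/770)²·0.414·0.586/86 = 0.00123754
  stratum Inland: (260/770)²·0.564·0.436/38 = 0.000737815
V̂(p̂_st) = 0.00197535; SE = √V̂ = 0.0444449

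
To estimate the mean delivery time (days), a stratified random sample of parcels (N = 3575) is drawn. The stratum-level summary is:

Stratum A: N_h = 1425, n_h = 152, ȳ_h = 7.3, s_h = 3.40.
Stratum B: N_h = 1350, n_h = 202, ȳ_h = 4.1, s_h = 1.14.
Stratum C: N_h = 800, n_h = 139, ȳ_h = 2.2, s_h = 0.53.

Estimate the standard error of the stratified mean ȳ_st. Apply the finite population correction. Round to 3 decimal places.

V̂(ȳ_st) = Σ W_h² (1 − n_h/N_h) s_h²/n_h, with W_h = N_h/N and N = 3575:
  stratum A: (1425/3575)²·(1 − 152/1425)·3.40²/152 = 0.0107946
  stratum B: (1350/3575)²·(1 − 202/1350)·1.14²/202 = 0.000780157
  stratum C: (800/3575)²·(1 − 139/800)·0.53²/139 = 8.36135e-05
V̂(ȳ_st) = 0.0116583
SE(ȳ_st) = √0.0116583 = 0.107974

SE(ȳ_st) ≈ 0.108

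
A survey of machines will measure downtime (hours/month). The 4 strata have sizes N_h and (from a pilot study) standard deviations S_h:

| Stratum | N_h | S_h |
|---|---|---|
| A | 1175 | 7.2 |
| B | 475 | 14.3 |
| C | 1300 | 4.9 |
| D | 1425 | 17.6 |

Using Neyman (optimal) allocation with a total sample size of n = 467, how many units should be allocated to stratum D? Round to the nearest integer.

Neyman allocation: n_h = n · N_h S_h / Σ N_i S_i, with n = 467.
  stratum A: N_h·S_h = 1175·7.2 = 8460.00
  stratum B: N_h·S_h = 475·14.3 = 6792.50
  stratum C: N_h·S_h = 1300·4.9 = 6370.00
  stratum D: N_h·S_h = 1425·17.6 = 25080.00
Σ N_h S_h = 46702.50
n for stratum D = 467·25080.00/46702.50 = 250.787 → 251

251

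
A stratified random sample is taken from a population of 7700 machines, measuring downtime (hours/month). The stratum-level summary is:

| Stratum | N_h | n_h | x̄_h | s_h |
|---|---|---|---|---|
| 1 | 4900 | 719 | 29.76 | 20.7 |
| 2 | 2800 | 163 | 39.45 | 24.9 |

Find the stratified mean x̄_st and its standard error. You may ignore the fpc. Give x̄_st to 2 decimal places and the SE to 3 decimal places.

x̄_st = Σ W_h x̄_h = (4900·29.76 + 2800·39.45)/7700 = 33.28364
V̂(x̄_st) = Σ W_h² s_h²/n_h, with W_h = N_h/N and N = 7700:
  stratum 1: (4900/7700)²·20.7²/719 = 0.241336
  stratum 2: (2800/7700)²·24.9²/163 = 0.502974
V̂(x̄_st) = 0.74431
SE(x̄_st) = √0.74431 = 0.862734

x̄_st ≈ 33.28, SE ≈ 0.863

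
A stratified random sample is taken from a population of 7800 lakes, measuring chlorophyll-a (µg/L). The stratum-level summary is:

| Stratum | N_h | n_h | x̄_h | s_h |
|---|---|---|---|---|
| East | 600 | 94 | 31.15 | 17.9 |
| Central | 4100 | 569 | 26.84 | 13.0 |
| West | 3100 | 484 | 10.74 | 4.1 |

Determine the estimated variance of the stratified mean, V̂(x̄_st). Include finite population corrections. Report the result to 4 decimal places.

V̂(x̄_st) ≈ 0.0923

V̂(x̄_st) = Σ W_h² (1 − n_h/N_h) s_h²/n_h, with W_h = N_h/N and N = 7800:
  stratum East: (600/7800)²·(1 − 94/600)·17.9²/94 = 0.0170095
  stratum Central: (4100/7800)²·(1 − 569/4100)·13.0²/569 = 0.0706752
  stratum West: (3100/7800)²·(1 − 484/3100)·4.1²/484 = 0.00462948
V̂(x̄_st) = 0.0923141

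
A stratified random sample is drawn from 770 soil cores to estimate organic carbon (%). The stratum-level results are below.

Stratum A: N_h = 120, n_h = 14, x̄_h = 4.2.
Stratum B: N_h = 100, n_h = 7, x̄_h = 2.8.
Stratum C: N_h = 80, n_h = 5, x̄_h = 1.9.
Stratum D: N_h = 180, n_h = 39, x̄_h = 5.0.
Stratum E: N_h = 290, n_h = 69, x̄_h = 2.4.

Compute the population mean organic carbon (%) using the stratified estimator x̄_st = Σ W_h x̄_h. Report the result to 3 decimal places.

x̄_st ≈ 3.288

N = Σ N_h = 770. Stratum weights W_h = N_h/N.
x̄_st = (120·4.2 + 100·2.8 + 80·1.9 + 180·5.0 + 290·2.4) / 770 = 3.28831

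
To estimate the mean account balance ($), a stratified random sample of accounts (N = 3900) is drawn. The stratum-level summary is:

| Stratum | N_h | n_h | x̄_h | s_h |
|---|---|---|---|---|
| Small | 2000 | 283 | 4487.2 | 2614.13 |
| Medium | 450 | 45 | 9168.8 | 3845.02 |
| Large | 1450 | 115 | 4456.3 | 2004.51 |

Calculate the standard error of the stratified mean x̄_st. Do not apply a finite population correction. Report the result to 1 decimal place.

V̂(x̄_st) = Σ W_h² s_h²/n_h, with W_h = N_h/N and N = 3900:
  stratum Small: (2000/3900)²·2614.13²/283 = 6350.37
  stratum Medium: (450/3900)²·3845.02²/45 = 4374.02
  stratum Large: (1450/3900)²·2004.51²/115 = 4829.76
V̂(x̄_st) = 15554.1
SE(x̄_st) = √15554.1 = 124.716

SE(x̄_st) ≈ 124.7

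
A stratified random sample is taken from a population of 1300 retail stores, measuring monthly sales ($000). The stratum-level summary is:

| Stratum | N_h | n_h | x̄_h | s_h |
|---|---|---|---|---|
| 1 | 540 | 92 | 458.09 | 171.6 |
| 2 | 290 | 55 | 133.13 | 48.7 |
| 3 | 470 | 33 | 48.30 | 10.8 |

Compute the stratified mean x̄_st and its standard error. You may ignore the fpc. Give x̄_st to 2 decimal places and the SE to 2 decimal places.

x̄_st = Σ W_h x̄_h = (540·458.09 + 290·133.13 + 470·48.30)/1300 = 237.44408
V̂(x̄_st) = Σ W_h² s_h²/n_h, with W_h = N_h/N and N = 1300:
  stratum 1: (540/1300)²·171.6²/92 = 55.2265
  stratum 2: (290/1300)²·48.7²/55 = 2.14588
  stratum 3: (470/1300)²·10.8²/33 = 0.462001
V̂(x̄_st) = 57.8344
SE(x̄_st) = √57.8344 = 7.60489

x̄_st ≈ 237.44, SE ≈ 7.60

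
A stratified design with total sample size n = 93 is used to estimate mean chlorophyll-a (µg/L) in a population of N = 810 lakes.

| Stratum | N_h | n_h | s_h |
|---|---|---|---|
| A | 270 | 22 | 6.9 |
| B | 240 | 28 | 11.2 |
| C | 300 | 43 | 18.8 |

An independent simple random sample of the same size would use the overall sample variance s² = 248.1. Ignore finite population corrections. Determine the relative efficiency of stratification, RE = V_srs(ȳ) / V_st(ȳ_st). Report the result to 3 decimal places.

RE ≈ 1.515

V̂(ȳ_st) = Σ W_h² s_h²/n_h, with W_h = N_h/N and N = 810:
  stratum A: (270/810)²·6.9²/22 = 0.240455
  stratum B: (240/810)²·11.2²/28 = 0.393306
  stratum C: (300/810)²·18.8²/43 = 1.12751
V_st = 1.76127
V_srs = s²/n = 248.1/93 = 2.66774
Relative efficiency = V_srs / V_st = 2.66774/1.76127 = 1.5147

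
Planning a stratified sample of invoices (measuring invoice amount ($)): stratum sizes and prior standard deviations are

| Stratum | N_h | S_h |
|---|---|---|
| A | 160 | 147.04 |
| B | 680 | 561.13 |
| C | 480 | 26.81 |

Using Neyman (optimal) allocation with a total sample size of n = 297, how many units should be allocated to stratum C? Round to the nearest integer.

Neyman allocation: n_h = n · N_h S_h / Σ N_i S_i, with n = 297.
  stratum A: N_h·S_h = 160·147.04 = 23526.40
  stratum B: N_h·S_h = 680·561.13 = 381568.40
  stratum C: N_h·S_h = 480·26.81 = 12868.80
Σ N_h S_h = 417963.60
n for stratum C = 297·12868.80/417963.60 = 9.144 → 9

9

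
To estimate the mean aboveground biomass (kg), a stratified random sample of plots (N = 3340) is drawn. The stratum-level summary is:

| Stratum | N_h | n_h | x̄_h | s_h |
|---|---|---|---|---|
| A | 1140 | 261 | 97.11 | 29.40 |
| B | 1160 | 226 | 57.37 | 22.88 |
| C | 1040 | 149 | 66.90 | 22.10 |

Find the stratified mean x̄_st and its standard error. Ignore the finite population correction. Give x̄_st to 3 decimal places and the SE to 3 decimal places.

x̄_st = Σ W_h x̄_h = (1140·97.11 + 1160·57.37 + 1040·66.90)/3340 = 73.90138
V̂(x̄_st) = Σ W_h² s_h²/n_h, with W_h = N_h/N and N = 3340:
  stratum A: (1140/3340)²·29.40²/261 = 0.385808
  stratum B: (1160/3340)²·22.88²/226 = 0.2794
  stratum C: (1040/3340)²·22.10²/149 = 0.317813
V̂(x̄_st) = 0.983021
SE(x̄_st) = √0.983021 = 0.991474

x̄_st ≈ 73.901, SE ≈ 0.991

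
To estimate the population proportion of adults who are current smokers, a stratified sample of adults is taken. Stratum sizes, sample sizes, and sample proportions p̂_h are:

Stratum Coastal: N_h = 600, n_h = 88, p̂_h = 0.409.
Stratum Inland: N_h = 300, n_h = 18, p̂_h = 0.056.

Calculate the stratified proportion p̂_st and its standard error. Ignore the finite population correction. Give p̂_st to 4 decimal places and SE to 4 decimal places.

N = 900; stratum weights W_h = N_h/N.
p̂_st = Σ W_h p̂_h = (600·0.409 + 300·0.056)/900 = 0.29133
V̂(p̂_st) = Σ W_h² p̂_h(1−p̂_h)/(n_h−1):
  stratum Coastal: (600/900)²·0.409·0.591/87 = 0.00123484
  stratum Inland: (300/900)²·0.056·0.944/17 = 0.000345516
V̂(p̂_st) = 0.00158035; SE = √V̂ = 0.0397536

p̂_st ≈ 0.2913, SE ≈ 0.0398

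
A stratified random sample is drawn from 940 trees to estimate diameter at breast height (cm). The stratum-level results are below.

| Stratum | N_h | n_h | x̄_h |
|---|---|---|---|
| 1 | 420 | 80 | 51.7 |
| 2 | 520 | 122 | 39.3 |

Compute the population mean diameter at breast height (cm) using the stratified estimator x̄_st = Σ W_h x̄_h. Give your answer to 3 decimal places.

x̄_st ≈ 44.840

N = Σ N_h = 940. Stratum weights W_h = N_h/N.
x̄_st = (420·51.7 + 520·39.3) / 940 = 44.84043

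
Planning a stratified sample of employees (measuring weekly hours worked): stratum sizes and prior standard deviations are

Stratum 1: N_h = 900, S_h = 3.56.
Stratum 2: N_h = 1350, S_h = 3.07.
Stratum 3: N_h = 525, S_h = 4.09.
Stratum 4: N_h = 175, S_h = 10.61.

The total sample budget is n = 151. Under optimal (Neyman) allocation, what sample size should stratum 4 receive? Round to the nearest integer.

25

Neyman allocation: n_h = n · N_h S_h / Σ N_i S_i, with n = 151.
  stratum 1: N_h·S_h = 900·3.56 = 3204.00
  stratum 2: N_h·S_h = 1350·3.07 = 4144.50
  stratum 3: N_h·S_h = 525·4.09 = 2147.25
  stratum 4: N_h·S_h = 175·10.61 = 1856.75
Σ N_h S_h = 11352.50
n for stratum 4 = 151·1856.75/11352.50 = 24.697 → 25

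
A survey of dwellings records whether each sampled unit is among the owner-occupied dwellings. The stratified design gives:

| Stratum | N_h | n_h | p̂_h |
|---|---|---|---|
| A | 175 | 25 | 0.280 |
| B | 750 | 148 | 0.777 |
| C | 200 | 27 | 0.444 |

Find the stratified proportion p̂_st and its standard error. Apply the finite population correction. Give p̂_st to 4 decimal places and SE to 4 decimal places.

N = 1125; stratum weights W_h = N_h/N.
p̂_st = Σ W_h p̂_h = (175·0.280 + 750·0.777 + 200·0.444)/1125 = 0.64049
V̂(p̂_st) = Σ W_h² (1 − n_h/N_h) p̂_h(1−p̂_h)/(n_h−1):
  stratum A: (175/1125)²·(1 − 25/175)·0.280·0.720/24 = 0.000174222
  stratum B: (750/1125)²·(1 − 148/750)·0.777·0.223/147 = 0.000420495
  stratum C: (200/1125)²·(1 − 27/200)·0.444·0.556/26 = 0.000259571
V̂(p̂_st) = 0.000854288; SE = √V̂ = 0.0292282

p̂_st ≈ 0.6405, SE ≈ 0.0292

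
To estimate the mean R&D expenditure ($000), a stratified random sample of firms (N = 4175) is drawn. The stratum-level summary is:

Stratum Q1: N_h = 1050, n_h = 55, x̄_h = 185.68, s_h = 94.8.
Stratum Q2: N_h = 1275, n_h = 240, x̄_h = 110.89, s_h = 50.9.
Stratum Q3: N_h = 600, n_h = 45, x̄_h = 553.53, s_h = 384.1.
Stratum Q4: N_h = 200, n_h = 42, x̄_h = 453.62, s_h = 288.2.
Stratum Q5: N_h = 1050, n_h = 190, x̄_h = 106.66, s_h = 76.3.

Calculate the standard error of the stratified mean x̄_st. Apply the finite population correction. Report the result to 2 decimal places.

SE(x̄_st) ≈ 8.86

V̂(x̄_st) = Σ W_h² (1 − n_h/N_h) s_h²/n_h, with W_h = N_h/N and N = 4175:
  stratum Q1: (1050/4175)²·(1 − 55/1050)·94.8²/55 = 9.79385
  stratum Q2: (1275/4175)²·(1 − 240/1275)·50.9²/240 = 0.817263
  stratum Q3: (600/4175)²·(1 − 45/600)·384.1²/45 = 62.6336
  stratum Q4: (200/4175)²·(1 − 42/200)·288.2²/42 = 3.5852
  stratum Q5: (1050/4175)²·(1 − 190/1050)·76.3²/190 = 1.58734
V̂(x̄_st) = 78.4172
SE(x̄_st) = √78.4172 = 8.85535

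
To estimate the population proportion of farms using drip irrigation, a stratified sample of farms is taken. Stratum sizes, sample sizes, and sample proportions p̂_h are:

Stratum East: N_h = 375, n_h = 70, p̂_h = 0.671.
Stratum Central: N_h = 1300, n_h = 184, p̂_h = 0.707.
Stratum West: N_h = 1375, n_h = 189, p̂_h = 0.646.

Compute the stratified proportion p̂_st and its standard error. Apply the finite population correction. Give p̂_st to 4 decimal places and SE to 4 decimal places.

p̂_st ≈ 0.6751, SE ≈ 0.0207

N = 3050; stratum weights W_h = N_h/N.
p̂_st = Σ W_h p̂_h = (375·0.671 + 1300·0.707 + 1375·0.646)/3050 = 0.67507
V̂(p̂_st) = Σ W_h² (1 − n_h/N_h) p̂_h(1−p̂_h)/(n_h−1):
  stratum East: (375/3050)²·(1 − 70/375)·0.671·0.329/69 = 3.9337e-05
  stratum Central: (1300/3050)²·(1 − 184/1300)·0.707·0.293/183 = 0.00017654
  stratum West: (1375/3050)²·(1 − 189/1375)·0.646·0.354/188 = 0.000213239
V̂(p̂_st) = 0.000429116; SE = √V̂ = 0.0207151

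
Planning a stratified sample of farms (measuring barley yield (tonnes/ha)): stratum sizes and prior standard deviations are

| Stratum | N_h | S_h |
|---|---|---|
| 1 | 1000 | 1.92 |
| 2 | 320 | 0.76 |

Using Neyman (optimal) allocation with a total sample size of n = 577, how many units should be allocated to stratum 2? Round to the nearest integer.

Neyman allocation: n_h = n · N_h S_h / Σ N_i S_i, with n = 577.
  stratum 1: N_h·S_h = 1000·1.92 = 1920.00
  stratum 2: N_h·S_h = 320·0.76 = 243.20
Σ N_h S_h = 2163.20
n for stratum 2 = 577·243.20/2163.20 = 64.870 → 65

65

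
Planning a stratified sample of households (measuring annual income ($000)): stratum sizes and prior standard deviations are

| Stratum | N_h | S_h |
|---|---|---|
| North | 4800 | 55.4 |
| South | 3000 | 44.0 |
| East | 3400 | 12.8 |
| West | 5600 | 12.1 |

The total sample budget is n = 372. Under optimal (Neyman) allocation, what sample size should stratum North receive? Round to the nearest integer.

194

Neyman allocation: n_h = n · N_h S_h / Σ N_i S_i, with n = 372.
  stratum North: N_h·S_h = 4800·55.4 = 265920.00
  stratum South: N_h·S_h = 3000·44.0 = 132000.00
  stratum East: N_h·S_h = 3400·12.8 = 43520.00
  stratum West: N_h·S_h = 5600·12.1 = 67760.00
Σ N_h S_h = 509200.00
n for stratum North = 372·265920.00/509200.00 = 194.270 → 194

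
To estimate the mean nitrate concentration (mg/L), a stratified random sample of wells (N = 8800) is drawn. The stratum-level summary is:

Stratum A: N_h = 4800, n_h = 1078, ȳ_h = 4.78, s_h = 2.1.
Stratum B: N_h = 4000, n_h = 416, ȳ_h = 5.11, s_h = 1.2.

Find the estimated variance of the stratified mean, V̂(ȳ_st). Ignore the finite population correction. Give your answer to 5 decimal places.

V̂(ȳ_st) ≈ 0.00193

V̂(ȳ_st) = Σ W_h² s_h²/n_h, with W_h = N_h/N and N = 8800:
  stratum A: (4800/8800)²·2.1²/1078 = 0.00121713
  stratum B: (4000/8800)²·1.2²/416 = 0.000715194
V̂(ȳ_st) = 0.00193232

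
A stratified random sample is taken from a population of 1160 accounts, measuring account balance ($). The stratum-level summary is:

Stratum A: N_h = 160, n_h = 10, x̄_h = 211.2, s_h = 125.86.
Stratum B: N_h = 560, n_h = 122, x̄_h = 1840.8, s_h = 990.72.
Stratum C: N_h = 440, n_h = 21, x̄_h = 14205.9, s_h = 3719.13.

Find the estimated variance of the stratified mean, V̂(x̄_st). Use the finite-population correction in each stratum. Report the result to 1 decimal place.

V̂(x̄_st) = Σ W_h² (1 − n_h/N_h) s_h²/n_h, with W_h = N_h/N and N = 1160:
  stratum A: (160/1160)²·(1 − 10/160)·125.86²/10 = 28.2534
  stratum B: (560/1160)²·(1 − 122/560)·990.72²/122 = 1466.52
  stratum C: (440/1160)²·(1 − 21/440)·3719.13²/21 = 90243.1
V̂(x̄_st) = 91737.9

V̂(x̄_st) ≈ 91737.9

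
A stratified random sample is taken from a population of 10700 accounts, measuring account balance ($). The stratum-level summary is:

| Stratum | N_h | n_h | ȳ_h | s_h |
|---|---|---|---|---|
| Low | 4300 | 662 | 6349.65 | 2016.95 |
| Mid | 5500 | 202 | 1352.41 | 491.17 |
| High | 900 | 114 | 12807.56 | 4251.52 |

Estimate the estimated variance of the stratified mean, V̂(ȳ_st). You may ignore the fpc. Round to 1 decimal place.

V̂(ȳ_st) = Σ W_h² s_h²/n_h, with W_h = N_h/N and N = 10700:
  stratum Low: (4300/10700)²·2016.95²/662 = 992.434
  stratum Mid: (5500/10700)²·491.17²/202 = 315.551
  stratum High: (900/10700)²·4251.52²/114 = 1121.76
V̂(ȳ_st) = 2429.75

V̂(ȳ_st) ≈ 2429.7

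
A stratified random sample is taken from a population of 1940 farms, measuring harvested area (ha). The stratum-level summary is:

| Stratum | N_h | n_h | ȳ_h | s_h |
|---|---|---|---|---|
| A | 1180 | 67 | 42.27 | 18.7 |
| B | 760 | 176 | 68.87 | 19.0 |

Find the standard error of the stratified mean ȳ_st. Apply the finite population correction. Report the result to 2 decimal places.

SE(ȳ_st) ≈ 1.44

V̂(ȳ_st) = Σ W_h² (1 − n_h/N_h) s_h²/n_h, with W_h = N_h/N and N = 1940:
  stratum A: (1180/1940)²·(1 − 67/1180)·18.7²/67 = 1.8213
  stratum B: (760/1940)²·(1 − 176/760)·19.0²/176 = 0.24189
V̂(ȳ_st) = 2.06319
SE(ȳ_st) = √2.06319 = 1.43638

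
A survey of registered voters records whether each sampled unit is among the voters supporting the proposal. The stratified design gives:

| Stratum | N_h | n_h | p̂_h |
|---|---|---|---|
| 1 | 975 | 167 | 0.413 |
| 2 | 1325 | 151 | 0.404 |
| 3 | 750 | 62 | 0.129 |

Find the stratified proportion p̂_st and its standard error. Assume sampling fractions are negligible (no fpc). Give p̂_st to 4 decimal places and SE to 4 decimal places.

p̂_st ≈ 0.3393, SE ≈ 0.0237

N = 3050; stratum weights W_h = N_h/N.
p̂_st = Σ W_h p̂_h = (975·0.413 + 1325·0.404 + 750·0.129)/3050 = 0.33925
V̂(p̂_st) = Σ W_h² p̂_h(1−p̂_h)/(n_h−1):
  stratum 1: (975/3050)²·0.413·0.587/166 = 0.000149242
  stratum 2: (1325/3050)²·0.404·0.596/150 = 0.000302948
  stratum 3: (750/3050)²·0.129·0.871/61 = 0.000111378
V̂(p̂_st) = 0.000563568; SE = √V̂ = 0.0237396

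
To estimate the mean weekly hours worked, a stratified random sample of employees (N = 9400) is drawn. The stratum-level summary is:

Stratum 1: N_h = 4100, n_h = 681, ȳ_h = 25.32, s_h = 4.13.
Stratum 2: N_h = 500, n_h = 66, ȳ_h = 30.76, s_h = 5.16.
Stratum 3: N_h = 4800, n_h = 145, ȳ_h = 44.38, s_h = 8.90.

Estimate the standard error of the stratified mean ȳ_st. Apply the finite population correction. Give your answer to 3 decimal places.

V̂(ȳ_st) = Σ W_h² (1 − n_h/N_h) s_h²/n_h, with W_h = N_h/N and N = 9400:
  stratum 1: (4100/9400)²·(1 − 681/4100)·4.13²/681 = 0.00397356
  stratum 2: (500/9400)²·(1 − 66/500)·5.16²/66 = 0.00099074
  stratum 3: (4800/9400)²·(1 − 145/4800)·8.90²/145 = 0.138139
V̂(ȳ_st) = 0.143104
SE(ȳ_st) = √0.143104 = 0.37829

SE(ȳ_st) ≈ 0.378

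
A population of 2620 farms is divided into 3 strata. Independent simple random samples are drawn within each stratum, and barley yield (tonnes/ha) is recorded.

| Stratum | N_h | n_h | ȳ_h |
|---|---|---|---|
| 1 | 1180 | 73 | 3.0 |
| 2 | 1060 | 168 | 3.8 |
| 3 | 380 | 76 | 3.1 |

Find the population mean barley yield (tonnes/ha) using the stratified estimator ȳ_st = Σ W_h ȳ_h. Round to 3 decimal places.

ȳ_st ≈ 3.338

N = Σ N_h = 2620. Stratum weights W_h = N_h/N.
ȳ_st = (1180·3.0 + 1060·3.8 + 380·3.1) / 2620 = 3.33817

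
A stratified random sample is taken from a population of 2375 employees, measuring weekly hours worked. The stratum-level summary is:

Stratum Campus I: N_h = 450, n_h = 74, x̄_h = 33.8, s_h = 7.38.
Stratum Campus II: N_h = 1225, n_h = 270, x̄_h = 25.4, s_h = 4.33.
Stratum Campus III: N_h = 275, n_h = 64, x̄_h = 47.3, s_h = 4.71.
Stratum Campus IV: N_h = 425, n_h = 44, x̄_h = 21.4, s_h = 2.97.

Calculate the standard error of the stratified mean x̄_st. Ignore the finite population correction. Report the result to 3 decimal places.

SE(x̄_st) ≈ 0.237

V̂(x̄_st) = Σ W_h² s_h²/n_h, with W_h = N_h/N and N = 2375:
  stratum Campus I: (450/2375)²·7.38²/74 = 0.0264228
  stratum Campus II: (1225/2375)²·4.33²/270 = 0.0184738
  stratum Campus III: (275/2375)²·4.71²/64 = 0.00464729
  stratum Campus IV: (425/2375)²·2.97²/44 = 0.00641964
V̂(x̄_st) = 0.0559636
SE(x̄_st) = √0.0559636 = 0.236566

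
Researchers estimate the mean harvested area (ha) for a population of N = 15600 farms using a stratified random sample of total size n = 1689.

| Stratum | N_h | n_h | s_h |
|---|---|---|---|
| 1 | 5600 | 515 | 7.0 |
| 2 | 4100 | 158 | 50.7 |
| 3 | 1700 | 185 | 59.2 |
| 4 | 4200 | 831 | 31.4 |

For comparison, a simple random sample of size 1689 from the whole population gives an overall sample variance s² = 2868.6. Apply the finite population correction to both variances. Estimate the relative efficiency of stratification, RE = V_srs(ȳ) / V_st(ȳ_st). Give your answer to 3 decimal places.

V̂(ȳ_st) = Σ W_h² (1 − n_h/N_h) s_h²/n_h, with W_h = N_h/N and N = 15600:
  stratum 1: (5600/15600)²·(1 − 515/5600)·7.0²/515 = 0.0111332
  stratum 2: (4100/15600)²·(1 − 158/4100)·50.7²/158 = 1.08046
  stratum 3: (1700/15600)²·(1 − 185/1700)·59.2²/185 = 0.200486
  stratum 4: (4200/15600)²·(1 − 831/4200)·31.4²/831 = 0.0689857
V_st = 1.36107
V_srs = (1 − 1689/15600)·2868.6/1689 = 1.51452
Relative efficiency = V_srs / V_st = 1.51452/1.36107 = 1.1127

RE ≈ 1.113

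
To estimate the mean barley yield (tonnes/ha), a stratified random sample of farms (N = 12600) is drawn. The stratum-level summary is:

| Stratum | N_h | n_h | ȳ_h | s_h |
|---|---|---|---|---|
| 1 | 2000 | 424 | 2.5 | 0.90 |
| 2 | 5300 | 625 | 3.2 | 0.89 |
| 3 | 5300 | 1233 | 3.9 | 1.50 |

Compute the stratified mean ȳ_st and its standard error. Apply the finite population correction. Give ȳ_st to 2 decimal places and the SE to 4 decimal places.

ȳ_st = Σ W_h ȳ_h = (2000·2.5 + 5300·3.2 + 5300·3.9)/12600 = 3.38333
V̂(ȳ_st) = Σ W_h² (1 − n_h/N_h) s_h²/n_h, with W_h = N_h/N and N = 12600:
  stratum 1: (2000/12600)²·(1 − 424/2000)·0.90²/424 = 3.79284e-05
  stratum 2: (5300/12600)²·(1 − 625/5300)·0.89²/625 = 0.000197795
  stratum 3: (5300/12600)²·(1 − 1233/5300)·1.50²/1233 = 0.000247758
V̂(ȳ_st) = 0.000483482
SE(ȳ_st) = √0.000483482 = 0.0219882

ȳ_st ≈ 3.38, SE ≈ 0.0220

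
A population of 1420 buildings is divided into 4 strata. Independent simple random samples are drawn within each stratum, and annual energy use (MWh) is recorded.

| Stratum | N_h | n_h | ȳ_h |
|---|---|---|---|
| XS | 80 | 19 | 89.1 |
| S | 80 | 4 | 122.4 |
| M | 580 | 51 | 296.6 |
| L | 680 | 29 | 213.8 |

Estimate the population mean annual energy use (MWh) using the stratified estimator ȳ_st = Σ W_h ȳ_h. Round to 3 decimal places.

ȳ_st ≈ 235.445

N = Σ N_h = 1420. Stratum weights W_h = N_h/N.
ȳ_st = (80·89.1 + 80·122.4 + 580·296.6 + 680·213.8) / 1420 = 235.44507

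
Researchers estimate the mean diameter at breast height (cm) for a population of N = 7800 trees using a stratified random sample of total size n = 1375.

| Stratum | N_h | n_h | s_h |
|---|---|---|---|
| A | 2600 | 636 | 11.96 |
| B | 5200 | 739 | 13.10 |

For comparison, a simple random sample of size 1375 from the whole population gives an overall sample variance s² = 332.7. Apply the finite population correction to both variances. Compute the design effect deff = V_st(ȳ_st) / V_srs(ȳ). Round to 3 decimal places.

V̂(ȳ_st) = Σ W_h² (1 − n_h/N_h) s_h²/n_h, with W_h = N_h/N and N = 7800:
  stratum A: (2600/7800)²·(1 − 636/2600)·11.96²/636 = 0.0188769
  stratum B: (5200/7800)²·(1 − 739/5200)·13.10²/739 = 0.088541
V_st = 0.107418
V_srs = (1 − 1375/7800)·332.7/1375 = 0.19931
deff = V_st / V_srs = 0.107418/0.19931 = 0.5389

deff ≈ 0.539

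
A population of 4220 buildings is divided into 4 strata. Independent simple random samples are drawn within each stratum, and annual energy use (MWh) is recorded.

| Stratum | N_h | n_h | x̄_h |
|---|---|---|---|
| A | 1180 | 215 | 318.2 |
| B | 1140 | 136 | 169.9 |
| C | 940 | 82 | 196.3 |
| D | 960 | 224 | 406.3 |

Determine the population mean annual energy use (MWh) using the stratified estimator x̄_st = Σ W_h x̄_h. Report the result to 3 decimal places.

x̄_st ≈ 271.027

N = Σ N_h = 4220. Stratum weights W_h = N_h/N.
x̄_st = (1180·318.2 + 1140·169.9 + 940·196.3 + 960·406.3) / 4220 = 271.02654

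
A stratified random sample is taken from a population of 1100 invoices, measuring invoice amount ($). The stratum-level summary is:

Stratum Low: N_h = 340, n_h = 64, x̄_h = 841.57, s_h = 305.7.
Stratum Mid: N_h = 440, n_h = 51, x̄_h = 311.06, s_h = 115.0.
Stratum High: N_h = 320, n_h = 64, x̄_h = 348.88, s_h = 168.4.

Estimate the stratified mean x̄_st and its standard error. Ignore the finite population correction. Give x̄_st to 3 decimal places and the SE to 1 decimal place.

x̄_st = Σ W_h x̄_h = (340·841.57 + 440·311.06 + 320·348.88)/1100 = 486.03800
V̂(x̄_st) = Σ W_h² s_h²/n_h, with W_h = N_h/N and N = 1100:
  stratum Low: (340/1100)²·305.7²/64 = 139.503
  stratum Mid: (440/1100)²·115.0²/51 = 41.4902
  stratum High: (320/1100)²·168.4²/64 = 37.4989
V̂(x̄_st) = 218.492
SE(x̄_st) = √218.492 = 14.7815

x̄_st ≈ 486.038, SE ≈ 14.8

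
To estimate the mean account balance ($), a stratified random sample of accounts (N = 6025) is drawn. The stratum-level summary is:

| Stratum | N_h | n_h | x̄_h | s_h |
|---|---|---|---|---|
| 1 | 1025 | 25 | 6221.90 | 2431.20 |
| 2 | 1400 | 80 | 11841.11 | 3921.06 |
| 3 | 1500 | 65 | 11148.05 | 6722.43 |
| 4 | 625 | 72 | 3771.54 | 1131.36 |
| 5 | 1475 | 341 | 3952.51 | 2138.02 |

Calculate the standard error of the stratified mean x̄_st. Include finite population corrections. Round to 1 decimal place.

SE(x̄_st) ≈ 241.8

V̂(x̄_st) = Σ W_h² (1 − n_h/N_h) s_h²/n_h, with W_h = N_h/N and N = 6025:
  stratum 1: (1025/6025)²·(1 − 25/1025)·2431.20²/25 = 6675.92
  stratum 2: (1400/6025)²·(1 − 80/1400)·3921.06²/80 = 9783.74
  stratum 3: (1500/6025)²·(1 − 65/1500)·6722.43²/65 = 41225.7
  stratum 4: (625/6025)²·(1 − 72/625)·1131.36²/72 = 169.262
  stratum 5: (1475/6025)²·(1 − 341/1475)·2138.02²/341 = 617.675
V̂(x̄_st) = 58472.3
SE(x̄_st) = √58472.3 = 241.811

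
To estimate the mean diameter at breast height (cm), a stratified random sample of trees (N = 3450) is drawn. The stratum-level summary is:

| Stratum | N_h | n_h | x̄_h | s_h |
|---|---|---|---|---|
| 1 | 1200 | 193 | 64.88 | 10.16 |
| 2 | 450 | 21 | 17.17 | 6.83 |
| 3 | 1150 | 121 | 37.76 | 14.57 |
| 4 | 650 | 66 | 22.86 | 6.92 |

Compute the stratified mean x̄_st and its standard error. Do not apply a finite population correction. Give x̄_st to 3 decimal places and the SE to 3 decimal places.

x̄_st = Σ W_h x̄_h = (1200·64.88 + 450·17.17 + 1150·37.76 + 650·22.86)/3450 = 41.70014
V̂(x̄_st) = Σ W_h² s_h²/n_h, with W_h = N_h/N and N = 3450:
  stratum 1: (1200/3450)²·10.16²/193 = 0.0647075
  stratum 2: (450/3450)²·6.83²/21 = 0.0377928
  stratum 3: (1150/3450)²·14.57²/121 = 0.194936
  stratum 4: (650/3450)²·6.92²/66 = 0.0257547
V̂(x̄_st) = 0.323191
SE(x̄_st) = √0.323191 = 0.568499

x̄_st ≈ 41.700, SE ≈ 0.568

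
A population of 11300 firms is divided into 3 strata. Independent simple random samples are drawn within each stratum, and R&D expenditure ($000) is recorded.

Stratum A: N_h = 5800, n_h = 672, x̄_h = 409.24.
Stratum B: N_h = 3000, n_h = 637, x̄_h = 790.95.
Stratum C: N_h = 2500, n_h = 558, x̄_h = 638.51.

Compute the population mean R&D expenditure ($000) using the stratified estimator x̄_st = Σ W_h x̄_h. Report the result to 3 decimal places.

x̄_st ≈ 561.302

N = Σ N_h = 11300. Stratum weights W_h = N_h/N.
x̄_st = (5800·409.24 + 3000·790.95 + 2500·638.51) / 11300 = 561.30239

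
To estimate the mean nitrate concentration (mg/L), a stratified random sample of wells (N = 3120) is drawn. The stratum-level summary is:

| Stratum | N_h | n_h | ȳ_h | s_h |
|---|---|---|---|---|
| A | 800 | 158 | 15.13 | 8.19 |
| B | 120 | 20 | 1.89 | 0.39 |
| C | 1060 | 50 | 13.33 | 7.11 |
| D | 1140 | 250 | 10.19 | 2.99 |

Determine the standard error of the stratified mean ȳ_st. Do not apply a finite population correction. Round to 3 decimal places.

SE(ȳ_st) ≈ 0.387

V̂(ȳ_st) = Σ W_h² s_h²/n_h, with W_h = N_h/N and N = 3120:
  stratum A: (800/3120)²·8.19²/158 = 0.0279114
  stratum B: (120/3120)²·0.39²/20 = 1.125e-05
  stratum C: (1060/3120)²·7.11²/50 = 0.1167
  stratum D: (1140/3120)²·2.99²/250 = 0.00477422
V̂(ȳ_st) = 0.149397
SE(ȳ_st) = √0.149397 = 0.386519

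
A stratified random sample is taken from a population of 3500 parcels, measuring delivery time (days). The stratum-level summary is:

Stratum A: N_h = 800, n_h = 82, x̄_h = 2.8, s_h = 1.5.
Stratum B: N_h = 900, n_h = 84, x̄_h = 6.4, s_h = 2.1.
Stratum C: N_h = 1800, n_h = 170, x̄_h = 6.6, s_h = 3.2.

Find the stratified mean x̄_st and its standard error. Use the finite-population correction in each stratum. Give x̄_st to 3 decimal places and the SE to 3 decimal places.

x̄_st = Σ W_h x̄_h = (800·2.8 + 900·6.4 + 1800·6.6)/3500 = 5.68000
V̂(x̄_st) = Σ W_h² (1 − n_h/N_h) s_h²/n_h, with W_h = N_h/N and N = 3500:
  stratum A: (800/3500)²·(1 − 82/800)·1.5²/82 = 0.00128661
  stratum B: (900/3500)²·(1 − 84/900)·2.1²/84 = 0.00314743
  stratum C: (1800/3500)²·(1 − 170/1800)·3.2²/170 = 0.014427
V̂(x̄_st) = 0.018861
SE(x̄_st) = √0.018861 = 0.137335

x̄_st ≈ 5.680, SE ≈ 0.137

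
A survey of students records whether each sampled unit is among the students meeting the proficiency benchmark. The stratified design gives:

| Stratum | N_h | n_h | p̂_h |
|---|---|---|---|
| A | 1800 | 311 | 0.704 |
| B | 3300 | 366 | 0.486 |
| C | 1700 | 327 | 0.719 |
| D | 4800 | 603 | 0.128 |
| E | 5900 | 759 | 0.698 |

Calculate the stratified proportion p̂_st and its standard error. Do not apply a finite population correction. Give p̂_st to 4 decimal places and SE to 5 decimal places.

N = 17500; stratum weights W_h = N_h/N.
p̂_st = Σ W_h p̂_h = (1800·0.704 + 3300·0.486 + 1700·0.719 + 4800·0.128 + 5900·0.698)/17500 = 0.50434
V̂(p̂_st) = Σ W_h² p̂_h(1−p̂_h)/(n_h−1):
  stratum A: (1800/17500)²·0.704·0.296/310 = 7.11167e-06
  stratum B: (3300/17500)²·0.486·0.514/365 = 2.43365e-05
  stratum C: (1700/17500)²·0.719·0.281/326 = 5.84843e-06
  stratum D: (4800/17500)²·0.128·0.872/602 = 1.39488e-05
  stratum E: (5900/17500)²·0.698·0.302/758 = 3.16098e-05
V̂(p̂_st) = 8.28551e-05; SE = √V̂ = 0.00910248

p̂_st ≈ 0.5043, SE ≈ 0.00910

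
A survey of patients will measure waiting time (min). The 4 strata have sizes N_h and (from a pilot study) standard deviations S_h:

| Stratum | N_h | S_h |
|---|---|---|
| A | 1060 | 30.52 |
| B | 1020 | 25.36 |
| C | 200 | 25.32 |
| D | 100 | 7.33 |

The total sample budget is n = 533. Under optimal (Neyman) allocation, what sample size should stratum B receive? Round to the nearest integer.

215

Neyman allocation: n_h = n · N_h S_h / Σ N_i S_i, with n = 533.
  stratum A: N_h·S_h = 1060·30.52 = 32351.20
  stratum B: N_h·S_h = 1020·25.36 = 25867.20
  stratum C: N_h·S_h = 200·25.32 = 5064.00
  stratum D: N_h·S_h = 100·7.33 = 733.00
Σ N_h S_h = 64015.40
n for stratum B = 533·25867.20/64015.40 = 215.373 → 215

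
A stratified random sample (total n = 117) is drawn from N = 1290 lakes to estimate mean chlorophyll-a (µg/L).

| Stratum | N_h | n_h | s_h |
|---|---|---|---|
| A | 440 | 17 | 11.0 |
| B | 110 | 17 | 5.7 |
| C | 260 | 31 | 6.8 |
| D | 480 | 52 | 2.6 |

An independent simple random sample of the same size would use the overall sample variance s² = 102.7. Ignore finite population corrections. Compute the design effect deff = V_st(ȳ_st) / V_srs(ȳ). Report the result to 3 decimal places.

V̂(ȳ_st) = Σ W_h² s_h²/n_h, with W_h = N_h/N and N = 1290:
  stratum A: (440/1290)²·11.0²/17 = 0.828061
  stratum B: (110/1290)²·5.7²/17 = 0.0138965
  stratum C: (260/1290)²·6.8²/31 = 0.0605931
  stratum D: (480/1290)²·2.6²/52 = 0.0179989
V_st = 0.92055
V_srs = s²/n = 102.7/117 = 0.877778
deff = V_st / V_srs = 0.92055/0.877778 = 1.0487

deff ≈ 1.049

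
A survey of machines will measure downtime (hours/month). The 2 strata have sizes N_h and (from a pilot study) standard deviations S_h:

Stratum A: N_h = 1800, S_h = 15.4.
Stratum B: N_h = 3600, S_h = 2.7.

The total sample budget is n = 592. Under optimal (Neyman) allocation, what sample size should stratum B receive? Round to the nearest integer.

Neyman allocation: n_h = n · N_h S_h / Σ N_i S_i, with n = 592.
  stratum A: N_h·S_h = 1800·15.4 = 27720.00
  stratum B: N_h·S_h = 3600·2.7 = 9720.00
Σ N_h S_h = 37440.00
n for stratum B = 592·9720.00/37440.00 = 153.692 → 154

154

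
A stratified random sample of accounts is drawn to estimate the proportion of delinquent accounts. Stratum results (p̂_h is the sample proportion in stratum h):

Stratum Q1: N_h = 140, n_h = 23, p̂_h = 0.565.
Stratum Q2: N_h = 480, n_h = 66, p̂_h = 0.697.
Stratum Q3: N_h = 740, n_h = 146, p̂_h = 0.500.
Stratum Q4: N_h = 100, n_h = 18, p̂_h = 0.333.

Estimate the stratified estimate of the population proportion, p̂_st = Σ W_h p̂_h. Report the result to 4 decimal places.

p̂_st ≈ 0.5596

N = 1460; stratum weights W_h = N_h/N.
p̂_st = Σ W_h p̂_h = (140·0.565 + 480·0.697 + 740·0.500 + 100·0.333)/1460 = 0.55956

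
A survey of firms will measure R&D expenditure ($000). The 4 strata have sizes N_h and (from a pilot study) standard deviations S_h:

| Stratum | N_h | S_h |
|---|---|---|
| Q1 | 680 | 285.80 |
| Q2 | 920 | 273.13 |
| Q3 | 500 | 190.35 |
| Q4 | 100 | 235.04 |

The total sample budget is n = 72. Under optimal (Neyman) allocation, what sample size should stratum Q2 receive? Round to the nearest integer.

32

Neyman allocation: n_h = n · N_h S_h / Σ N_i S_i, with n = 72.
  stratum Q1: N_h·S_h = 680·285.80 = 194344.00
  stratum Q2: N_h·S_h = 920·273.13 = 251279.60
  stratum Q3: N_h·S_h = 500·190.35 = 95175.00
  stratum Q4: N_h·S_h = 100·235.04 = 23504.00
Σ N_h S_h = 564302.60
n for stratum Q2 = 72·251279.60/564302.60 = 32.061 → 32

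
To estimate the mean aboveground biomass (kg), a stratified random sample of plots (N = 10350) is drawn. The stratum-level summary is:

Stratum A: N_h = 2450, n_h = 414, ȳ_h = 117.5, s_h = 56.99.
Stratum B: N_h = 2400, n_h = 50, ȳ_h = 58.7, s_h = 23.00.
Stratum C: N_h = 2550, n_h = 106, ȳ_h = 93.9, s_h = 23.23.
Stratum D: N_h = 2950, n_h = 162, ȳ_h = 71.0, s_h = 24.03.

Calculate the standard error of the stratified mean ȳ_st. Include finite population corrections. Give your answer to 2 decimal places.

V̂(ȳ_st) = Σ W_h² (1 − n_h/N_h) s_h²/n_h, with W_h = N_h/N and N = 10350:
  stratum A: (2450/10350)²·(1 − 414/2450)·56.99²/414 = 0.365309
  stratum B: (2400/10350)²·(1 − 50/2400)·23.00²/50 = 0.557037
  stratum C: (2550/10350)²·(1 − 106/2550)·23.23²/106 = 0.296178
  stratum D: (2950/10350)²·(1 − 162/2950)·24.03²/162 = 0.27367
V̂(ȳ_st) = 1.49219
SE(ȳ_st) = √1.49219 = 1.22155

SE(ȳ_st) ≈ 1.22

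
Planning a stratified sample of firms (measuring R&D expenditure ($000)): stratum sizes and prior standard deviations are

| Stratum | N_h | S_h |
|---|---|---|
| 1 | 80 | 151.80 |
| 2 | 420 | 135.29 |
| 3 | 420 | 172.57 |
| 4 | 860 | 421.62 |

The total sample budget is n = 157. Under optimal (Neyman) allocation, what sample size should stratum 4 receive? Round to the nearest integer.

Neyman allocation: n_h = n · N_h S_h / Σ N_i S_i, with n = 157.
  stratum 1: N_h·S_h = 80·151.80 = 12144.00
  stratum 2: N_h·S_h = 420·135.29 = 56821.80
  stratum 3: N_h·S_h = 420·172.57 = 72479.40
  stratum 4: N_h·S_h = 860·421.62 = 362593.20
Σ N_h S_h = 504038.40
n for stratum 4 = 157·362593.20/504038.40 = 112.942 → 113

113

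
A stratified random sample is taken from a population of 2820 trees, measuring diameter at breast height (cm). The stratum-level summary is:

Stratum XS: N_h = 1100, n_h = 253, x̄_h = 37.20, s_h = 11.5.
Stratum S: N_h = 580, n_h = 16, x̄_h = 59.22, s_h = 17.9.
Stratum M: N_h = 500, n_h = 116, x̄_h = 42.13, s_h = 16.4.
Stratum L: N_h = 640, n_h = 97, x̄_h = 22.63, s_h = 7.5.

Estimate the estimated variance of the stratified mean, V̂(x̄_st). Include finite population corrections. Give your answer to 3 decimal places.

V̂(x̄_st) ≈ 0.966

V̂(x̄_st) = Σ W_h² (1 − n_h/N_h) s_h²/n_h, with W_h = N_h/N and N = 2820:
  stratum XS: (1100/2820)²·(1 − 253/1100)·11.5²/253 = 0.0612425
  stratum S: (580/2820)²·(1 − 16/580)·17.9²/16 = 0.823749
  stratum M: (500/2820)²·(1 − 116/500)·16.4²/116 = 0.05598
  stratum L: (640/2820)²·(1 − 97/640)·7.5²/97 = 0.0253415
V̂(x̄_st) = 0.966313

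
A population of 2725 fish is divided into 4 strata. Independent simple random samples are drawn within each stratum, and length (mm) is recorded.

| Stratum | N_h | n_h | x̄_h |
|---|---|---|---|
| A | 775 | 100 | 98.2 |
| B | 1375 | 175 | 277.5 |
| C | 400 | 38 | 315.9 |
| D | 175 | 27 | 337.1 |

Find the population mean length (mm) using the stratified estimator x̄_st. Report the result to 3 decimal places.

x̄_st ≈ 235.971

N = Σ N_h = 2725. Stratum weights W_h = N_h/N.
x̄_st = (775·98.2 + 1375·277.5 + 400·315.9 + 175·337.1) / 2725 = 235.97064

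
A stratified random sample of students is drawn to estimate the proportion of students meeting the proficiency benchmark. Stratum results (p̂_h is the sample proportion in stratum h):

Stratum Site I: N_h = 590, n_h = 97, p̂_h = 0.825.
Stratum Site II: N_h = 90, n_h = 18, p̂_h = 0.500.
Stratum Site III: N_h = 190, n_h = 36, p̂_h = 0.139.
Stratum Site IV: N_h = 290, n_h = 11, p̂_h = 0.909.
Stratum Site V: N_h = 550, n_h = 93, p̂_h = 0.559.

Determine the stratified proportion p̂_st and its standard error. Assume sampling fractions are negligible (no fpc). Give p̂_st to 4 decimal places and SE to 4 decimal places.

p̂_st ≈ 0.6604, SE ≈ 0.0279

N = 1710; stratum weights W_h = N_h/N.
p̂_st = Σ W_h p̂_h = (590·0.825 + 90·0.500 + 190·0.139 + 290·0.909 + 550·0.559)/1710 = 0.66036
V̂(p̂_st) = Σ W_h² p̂_h(1−p̂_h)/(n_h−1):
  stratum Site I: (590/1710)²·0.825·0.175/96 = 0.000179033
  stratum Site II: (90/1710)²·0.500·0.500/17 = 4.07365e-05
  stratum Site III: (190/1710)²·0.139·0.861/35 = 4.22148e-05
  stratum Site IV: (290/1710)²·0.909·0.091/10 = 0.000237908
  stratum Site V: (550/1710)²·0.559·0.441/92 = 0.000277202
V̂(p̂_st) = 0.000777094; SE = √V̂ = 0.0278764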